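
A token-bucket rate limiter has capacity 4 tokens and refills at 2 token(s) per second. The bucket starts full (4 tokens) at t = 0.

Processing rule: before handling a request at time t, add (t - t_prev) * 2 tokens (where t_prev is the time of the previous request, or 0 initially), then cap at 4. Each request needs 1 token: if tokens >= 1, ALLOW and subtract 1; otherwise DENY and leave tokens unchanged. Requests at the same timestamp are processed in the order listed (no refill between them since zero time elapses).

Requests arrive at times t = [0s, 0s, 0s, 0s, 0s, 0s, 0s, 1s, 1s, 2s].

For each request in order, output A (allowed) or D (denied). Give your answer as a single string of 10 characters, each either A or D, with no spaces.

Simulating step by step:
  req#1 t=0s: ALLOW
  req#2 t=0s: ALLOW
  req#3 t=0s: ALLOW
  req#4 t=0s: ALLOW
  req#5 t=0s: DENY
  req#6 t=0s: DENY
  req#7 t=0s: DENY
  req#8 t=1s: ALLOW
  req#9 t=1s: ALLOW
  req#10 t=2s: ALLOW

Answer: AAAADDDAAA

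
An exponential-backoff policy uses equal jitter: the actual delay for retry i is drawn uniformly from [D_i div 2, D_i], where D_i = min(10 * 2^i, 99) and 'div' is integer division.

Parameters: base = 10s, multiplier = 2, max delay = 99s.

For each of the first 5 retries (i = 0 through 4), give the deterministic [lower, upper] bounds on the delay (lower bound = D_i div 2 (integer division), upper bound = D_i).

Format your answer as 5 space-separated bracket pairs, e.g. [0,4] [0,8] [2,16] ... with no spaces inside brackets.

Answer: [5,10] [10,20] [20,40] [40,80] [49,99]

Derivation:
Computing bounds per retry:
  i=0: D_i=min(10*2^0,99)=10, bounds=[5,10]
  i=1: D_i=min(10*2^1,99)=20, bounds=[10,20]
  i=2: D_i=min(10*2^2,99)=40, bounds=[20,40]
  i=3: D_i=min(10*2^3,99)=80, bounds=[40,80]
  i=4: D_i=min(10*2^4,99)=99, bounds=[49,99]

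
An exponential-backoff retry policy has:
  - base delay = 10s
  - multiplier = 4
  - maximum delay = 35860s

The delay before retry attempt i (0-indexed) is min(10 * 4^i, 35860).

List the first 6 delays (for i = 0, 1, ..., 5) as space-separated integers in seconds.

Answer: 10 40 160 640 2560 10240

Derivation:
Computing each delay:
  i=0: min(10*4^0, 35860) = 10
  i=1: min(10*4^1, 35860) = 40
  i=2: min(10*4^2, 35860) = 160
  i=3: min(10*4^3, 35860) = 640
  i=4: min(10*4^4, 35860) = 2560
  i=5: min(10*4^5, 35860) = 10240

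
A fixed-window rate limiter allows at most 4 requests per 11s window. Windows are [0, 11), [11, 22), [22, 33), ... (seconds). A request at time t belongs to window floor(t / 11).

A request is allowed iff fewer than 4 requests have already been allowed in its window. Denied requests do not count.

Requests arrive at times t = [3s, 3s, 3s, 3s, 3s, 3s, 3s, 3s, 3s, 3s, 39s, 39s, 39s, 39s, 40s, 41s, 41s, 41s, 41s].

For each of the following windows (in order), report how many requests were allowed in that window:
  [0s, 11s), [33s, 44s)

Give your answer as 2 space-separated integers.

Answer: 4 4

Derivation:
Processing requests:
  req#1 t=3s (window 0): ALLOW
  req#2 t=3s (window 0): ALLOW
  req#3 t=3s (window 0): ALLOW
  req#4 t=3s (window 0): ALLOW
  req#5 t=3s (window 0): DENY
  req#6 t=3s (window 0): DENY
  req#7 t=3s (window 0): DENY
  req#8 t=3s (window 0): DENY
  req#9 t=3s (window 0): DENY
  req#10 t=3s (window 0): DENY
  req#11 t=39s (window 3): ALLOW
  req#12 t=39s (window 3): ALLOW
  req#13 t=39s (window 3): ALLOW
  req#14 t=39s (window 3): ALLOW
  req#15 t=40s (window 3): DENY
  req#16 t=41s (window 3): DENY
  req#17 t=41s (window 3): DENY
  req#18 t=41s (window 3): DENY
  req#19 t=41s (window 3): DENY

Allowed counts by window: 4 4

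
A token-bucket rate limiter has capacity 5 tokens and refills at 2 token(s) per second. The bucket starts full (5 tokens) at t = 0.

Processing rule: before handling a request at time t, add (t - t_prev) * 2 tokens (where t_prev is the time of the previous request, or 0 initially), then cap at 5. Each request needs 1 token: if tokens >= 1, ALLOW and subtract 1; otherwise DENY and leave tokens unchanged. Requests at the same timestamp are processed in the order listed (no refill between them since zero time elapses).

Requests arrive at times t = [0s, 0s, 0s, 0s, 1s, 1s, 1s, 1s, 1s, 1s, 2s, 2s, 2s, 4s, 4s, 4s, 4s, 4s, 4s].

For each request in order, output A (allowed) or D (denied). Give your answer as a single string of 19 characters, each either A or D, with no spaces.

Simulating step by step:
  req#1 t=0s: ALLOW
  req#2 t=0s: ALLOW
  req#3 t=0s: ALLOW
  req#4 t=0s: ALLOW
  req#5 t=1s: ALLOW
  req#6 t=1s: ALLOW
  req#7 t=1s: ALLOW
  req#8 t=1s: DENY
  req#9 t=1s: DENY
  req#10 t=1s: DENY
  req#11 t=2s: ALLOW
  req#12 t=2s: ALLOW
  req#13 t=2s: DENY
  req#14 t=4s: ALLOW
  req#15 t=4s: ALLOW
  req#16 t=4s: ALLOW
  req#17 t=4s: ALLOW
  req#18 t=4s: DENY
  req#19 t=4s: DENY

Answer: AAAAAAADDDAADAAAADD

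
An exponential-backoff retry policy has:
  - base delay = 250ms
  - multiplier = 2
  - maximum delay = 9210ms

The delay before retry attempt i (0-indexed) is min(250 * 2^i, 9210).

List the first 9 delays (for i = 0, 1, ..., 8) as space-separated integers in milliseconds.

Computing each delay:
  i=0: min(250*2^0, 9210) = 250
  i=1: min(250*2^1, 9210) = 500
  i=2: min(250*2^2, 9210) = 1000
  i=3: min(250*2^3, 9210) = 2000
  i=4: min(250*2^4, 9210) = 4000
  i=5: min(250*2^5, 9210) = 8000
  i=6: min(250*2^6, 9210) = 9210
  i=7: min(250*2^7, 9210) = 9210
  i=8: min(250*2^8, 9210) = 9210

Answer: 250 500 1000 2000 4000 8000 9210 9210 9210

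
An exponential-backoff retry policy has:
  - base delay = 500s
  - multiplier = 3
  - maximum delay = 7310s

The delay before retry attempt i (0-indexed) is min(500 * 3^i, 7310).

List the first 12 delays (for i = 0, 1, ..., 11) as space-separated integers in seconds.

Computing each delay:
  i=0: min(500*3^0, 7310) = 500
  i=1: min(500*3^1, 7310) = 1500
  i=2: min(500*3^2, 7310) = 4500
  i=3: min(500*3^3, 7310) = 7310
  i=4: min(500*3^4, 7310) = 7310
  i=5: min(500*3^5, 7310) = 7310
  i=6: min(500*3^6, 7310) = 7310
  i=7: min(500*3^7, 7310) = 7310
  i=8: min(500*3^8, 7310) = 7310
  i=9: min(500*3^9, 7310) = 7310
  i=10: min(500*3^10, 7310) = 7310
  i=11: min(500*3^11, 7310) = 7310

Answer: 500 1500 4500 7310 7310 7310 7310 7310 7310 7310 7310 7310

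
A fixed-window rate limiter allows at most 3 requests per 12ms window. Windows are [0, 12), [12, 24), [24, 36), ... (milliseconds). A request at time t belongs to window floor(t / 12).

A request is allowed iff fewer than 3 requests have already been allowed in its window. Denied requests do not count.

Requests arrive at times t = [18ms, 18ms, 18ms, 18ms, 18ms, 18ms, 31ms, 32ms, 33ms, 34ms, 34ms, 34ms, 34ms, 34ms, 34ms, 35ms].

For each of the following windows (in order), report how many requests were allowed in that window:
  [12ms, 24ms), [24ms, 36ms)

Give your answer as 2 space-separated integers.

Answer: 3 3

Derivation:
Processing requests:
  req#1 t=18ms (window 1): ALLOW
  req#2 t=18ms (window 1): ALLOW
  req#3 t=18ms (window 1): ALLOW
  req#4 t=18ms (window 1): DENY
  req#5 t=18ms (window 1): DENY
  req#6 t=18ms (window 1): DENY
  req#7 t=31ms (window 2): ALLOW
  req#8 t=32ms (window 2): ALLOW
  req#9 t=33ms (window 2): ALLOW
  req#10 t=34ms (window 2): DENY
  req#11 t=34ms (window 2): DENY
  req#12 t=34ms (window 2): DENY
  req#13 t=34ms (window 2): DENY
  req#14 t=34ms (window 2): DENY
  req#15 t=34ms (window 2): DENY
  req#16 t=35ms (window 2): DENY

Allowed counts by window: 3 3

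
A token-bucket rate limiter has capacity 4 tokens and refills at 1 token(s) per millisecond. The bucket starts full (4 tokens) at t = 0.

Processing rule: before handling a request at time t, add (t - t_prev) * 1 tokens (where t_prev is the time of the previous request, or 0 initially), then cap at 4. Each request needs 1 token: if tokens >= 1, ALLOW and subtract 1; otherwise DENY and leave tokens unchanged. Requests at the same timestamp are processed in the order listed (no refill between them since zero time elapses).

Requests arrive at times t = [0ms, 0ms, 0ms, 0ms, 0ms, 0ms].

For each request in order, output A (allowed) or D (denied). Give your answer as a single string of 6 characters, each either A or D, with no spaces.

Answer: AAAADD

Derivation:
Simulating step by step:
  req#1 t=0ms: ALLOW
  req#2 t=0ms: ALLOW
  req#3 t=0ms: ALLOW
  req#4 t=0ms: ALLOW
  req#5 t=0ms: DENY
  req#6 t=0ms: DENY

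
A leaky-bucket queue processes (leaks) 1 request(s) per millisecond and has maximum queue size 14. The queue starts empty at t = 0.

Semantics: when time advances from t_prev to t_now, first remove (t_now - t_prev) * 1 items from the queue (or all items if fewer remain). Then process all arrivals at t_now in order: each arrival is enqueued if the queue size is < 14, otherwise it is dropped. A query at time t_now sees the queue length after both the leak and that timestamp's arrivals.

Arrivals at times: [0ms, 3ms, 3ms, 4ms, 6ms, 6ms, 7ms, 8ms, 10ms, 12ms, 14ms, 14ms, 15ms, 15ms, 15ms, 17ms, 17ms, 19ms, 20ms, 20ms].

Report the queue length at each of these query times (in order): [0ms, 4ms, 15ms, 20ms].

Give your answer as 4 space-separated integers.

Answer: 1 2 4 4

Derivation:
Queue lengths at query times:
  query t=0ms: backlog = 1
  query t=4ms: backlog = 2
  query t=15ms: backlog = 4
  query t=20ms: backlog = 4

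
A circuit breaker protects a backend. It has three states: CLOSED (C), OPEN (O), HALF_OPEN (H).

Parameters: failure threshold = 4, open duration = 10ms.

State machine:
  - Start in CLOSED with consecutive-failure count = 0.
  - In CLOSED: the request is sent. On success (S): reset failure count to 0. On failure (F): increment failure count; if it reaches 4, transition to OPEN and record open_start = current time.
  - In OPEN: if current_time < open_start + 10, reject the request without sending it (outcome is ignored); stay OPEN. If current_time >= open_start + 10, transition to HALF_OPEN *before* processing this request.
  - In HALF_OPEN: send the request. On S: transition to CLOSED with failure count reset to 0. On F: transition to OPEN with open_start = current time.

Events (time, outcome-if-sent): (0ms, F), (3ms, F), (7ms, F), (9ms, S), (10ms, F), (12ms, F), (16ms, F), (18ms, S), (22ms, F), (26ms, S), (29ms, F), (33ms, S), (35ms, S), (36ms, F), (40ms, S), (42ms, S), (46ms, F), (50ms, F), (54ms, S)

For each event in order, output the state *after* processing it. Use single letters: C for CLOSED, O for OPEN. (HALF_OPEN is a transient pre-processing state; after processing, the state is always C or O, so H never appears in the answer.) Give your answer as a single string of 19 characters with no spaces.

Answer: CCCCCCCCCCCCCCCCCCC

Derivation:
State after each event:
  event#1 t=0ms outcome=F: state=CLOSED
  event#2 t=3ms outcome=F: state=CLOSED
  event#3 t=7ms outcome=F: state=CLOSED
  event#4 t=9ms outcome=S: state=CLOSED
  event#5 t=10ms outcome=F: state=CLOSED
  event#6 t=12ms outcome=F: state=CLOSED
  event#7 t=16ms outcome=F: state=CLOSED
  event#8 t=18ms outcome=S: state=CLOSED
  event#9 t=22ms outcome=F: state=CLOSED
  event#10 t=26ms outcome=S: state=CLOSED
  event#11 t=29ms outcome=F: state=CLOSED
  event#12 t=33ms outcome=S: state=CLOSED
  event#13 t=35ms outcome=S: state=CLOSED
  event#14 t=36ms outcome=F: state=CLOSED
  event#15 t=40ms outcome=S: state=CLOSED
  event#16 t=42ms outcome=S: state=CLOSED
  event#17 t=46ms outcome=F: state=CLOSED
  event#18 t=50ms outcome=F: state=CLOSED
  event#19 t=54ms outcome=S: state=CLOSED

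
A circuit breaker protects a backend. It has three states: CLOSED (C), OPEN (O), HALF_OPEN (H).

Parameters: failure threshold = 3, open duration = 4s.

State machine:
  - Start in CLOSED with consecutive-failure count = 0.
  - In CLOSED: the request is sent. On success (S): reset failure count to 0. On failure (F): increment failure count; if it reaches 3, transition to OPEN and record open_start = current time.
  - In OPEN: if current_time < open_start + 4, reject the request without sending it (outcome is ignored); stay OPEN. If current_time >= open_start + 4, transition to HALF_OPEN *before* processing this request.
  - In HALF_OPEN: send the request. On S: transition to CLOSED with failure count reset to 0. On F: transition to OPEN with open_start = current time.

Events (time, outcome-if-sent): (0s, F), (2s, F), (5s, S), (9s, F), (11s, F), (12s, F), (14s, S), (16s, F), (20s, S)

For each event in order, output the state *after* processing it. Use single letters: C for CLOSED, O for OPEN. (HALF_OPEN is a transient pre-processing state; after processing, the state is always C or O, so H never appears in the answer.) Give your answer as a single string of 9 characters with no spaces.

Answer: CCCCCOOOC

Derivation:
State after each event:
  event#1 t=0s outcome=F: state=CLOSED
  event#2 t=2s outcome=F: state=CLOSED
  event#3 t=5s outcome=S: state=CLOSED
  event#4 t=9s outcome=F: state=CLOSED
  event#5 t=11s outcome=F: state=CLOSED
  event#6 t=12s outcome=F: state=OPEN
  event#7 t=14s outcome=S: state=OPEN
  event#8 t=16s outcome=F: state=OPEN
  event#9 t=20s outcome=S: state=CLOSED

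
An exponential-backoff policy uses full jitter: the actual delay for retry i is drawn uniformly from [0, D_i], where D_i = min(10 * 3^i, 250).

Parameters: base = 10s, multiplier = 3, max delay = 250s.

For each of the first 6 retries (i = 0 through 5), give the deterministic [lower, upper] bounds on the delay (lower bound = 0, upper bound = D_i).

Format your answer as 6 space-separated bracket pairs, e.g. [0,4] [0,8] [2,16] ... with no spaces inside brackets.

Computing bounds per retry:
  i=0: D_i=min(10*3^0,250)=10, bounds=[0,10]
  i=1: D_i=min(10*3^1,250)=30, bounds=[0,30]
  i=2: D_i=min(10*3^2,250)=90, bounds=[0,90]
  i=3: D_i=min(10*3^3,250)=250, bounds=[0,250]
  i=4: D_i=min(10*3^4,250)=250, bounds=[0,250]
  i=5: D_i=min(10*3^5,250)=250, bounds=[0,250]

Answer: [0,10] [0,30] [0,90] [0,250] [0,250] [0,250]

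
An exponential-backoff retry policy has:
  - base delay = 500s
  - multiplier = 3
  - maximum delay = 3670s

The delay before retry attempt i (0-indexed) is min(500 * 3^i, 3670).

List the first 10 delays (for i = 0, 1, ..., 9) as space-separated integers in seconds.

Computing each delay:
  i=0: min(500*3^0, 3670) = 500
  i=1: min(500*3^1, 3670) = 1500
  i=2: min(500*3^2, 3670) = 3670
  i=3: min(500*3^3, 3670) = 3670
  i=4: min(500*3^4, 3670) = 3670
  i=5: min(500*3^5, 3670) = 3670
  i=6: min(500*3^6, 3670) = 3670
  i=7: min(500*3^7, 3670) = 3670
  i=8: min(500*3^8, 3670) = 3670
  i=9: min(500*3^9, 3670) = 3670

Answer: 500 1500 3670 3670 3670 3670 3670 3670 3670 3670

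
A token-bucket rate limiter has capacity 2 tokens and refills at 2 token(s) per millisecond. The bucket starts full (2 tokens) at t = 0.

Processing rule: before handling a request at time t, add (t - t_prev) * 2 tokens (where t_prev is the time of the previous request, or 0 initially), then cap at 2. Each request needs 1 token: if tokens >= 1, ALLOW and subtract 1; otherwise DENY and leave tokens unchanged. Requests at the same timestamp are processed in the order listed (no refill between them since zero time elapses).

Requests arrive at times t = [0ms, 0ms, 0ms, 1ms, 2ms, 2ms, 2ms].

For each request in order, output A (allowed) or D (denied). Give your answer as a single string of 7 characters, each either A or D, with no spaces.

Answer: AADAAAD

Derivation:
Simulating step by step:
  req#1 t=0ms: ALLOW
  req#2 t=0ms: ALLOW
  req#3 t=0ms: DENY
  req#4 t=1ms: ALLOW
  req#5 t=2ms: ALLOW
  req#6 t=2ms: ALLOW
  req#7 t=2ms: DENY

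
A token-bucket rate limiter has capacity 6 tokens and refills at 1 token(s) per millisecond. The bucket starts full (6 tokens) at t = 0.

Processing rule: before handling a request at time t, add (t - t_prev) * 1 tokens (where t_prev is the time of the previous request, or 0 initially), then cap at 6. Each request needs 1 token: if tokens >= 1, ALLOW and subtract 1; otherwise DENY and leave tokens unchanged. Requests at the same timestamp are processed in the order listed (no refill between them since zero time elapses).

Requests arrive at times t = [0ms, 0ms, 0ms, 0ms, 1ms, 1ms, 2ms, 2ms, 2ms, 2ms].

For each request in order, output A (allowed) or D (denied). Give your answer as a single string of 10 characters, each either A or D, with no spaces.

Simulating step by step:
  req#1 t=0ms: ALLOW
  req#2 t=0ms: ALLOW
  req#3 t=0ms: ALLOW
  req#4 t=0ms: ALLOW
  req#5 t=1ms: ALLOW
  req#6 t=1ms: ALLOW
  req#7 t=2ms: ALLOW
  req#8 t=2ms: ALLOW
  req#9 t=2ms: DENY
  req#10 t=2ms: DENY

Answer: AAAAAAAADD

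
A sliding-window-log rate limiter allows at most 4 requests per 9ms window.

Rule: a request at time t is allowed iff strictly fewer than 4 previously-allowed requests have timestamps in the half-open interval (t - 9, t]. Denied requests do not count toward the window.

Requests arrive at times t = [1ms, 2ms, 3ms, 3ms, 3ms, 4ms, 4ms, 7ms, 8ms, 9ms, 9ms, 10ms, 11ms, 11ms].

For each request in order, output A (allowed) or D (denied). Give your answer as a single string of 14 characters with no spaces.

Answer: AAAADDDDDDDAAD

Derivation:
Tracking allowed requests in the window:
  req#1 t=1ms: ALLOW
  req#2 t=2ms: ALLOW
  req#3 t=3ms: ALLOW
  req#4 t=3ms: ALLOW
  req#5 t=3ms: DENY
  req#6 t=4ms: DENY
  req#7 t=4ms: DENY
  req#8 t=7ms: DENY
  req#9 t=8ms: DENY
  req#10 t=9ms: DENY
  req#11 t=9ms: DENY
  req#12 t=10ms: ALLOW
  req#13 t=11ms: ALLOW
  req#14 t=11ms: DENY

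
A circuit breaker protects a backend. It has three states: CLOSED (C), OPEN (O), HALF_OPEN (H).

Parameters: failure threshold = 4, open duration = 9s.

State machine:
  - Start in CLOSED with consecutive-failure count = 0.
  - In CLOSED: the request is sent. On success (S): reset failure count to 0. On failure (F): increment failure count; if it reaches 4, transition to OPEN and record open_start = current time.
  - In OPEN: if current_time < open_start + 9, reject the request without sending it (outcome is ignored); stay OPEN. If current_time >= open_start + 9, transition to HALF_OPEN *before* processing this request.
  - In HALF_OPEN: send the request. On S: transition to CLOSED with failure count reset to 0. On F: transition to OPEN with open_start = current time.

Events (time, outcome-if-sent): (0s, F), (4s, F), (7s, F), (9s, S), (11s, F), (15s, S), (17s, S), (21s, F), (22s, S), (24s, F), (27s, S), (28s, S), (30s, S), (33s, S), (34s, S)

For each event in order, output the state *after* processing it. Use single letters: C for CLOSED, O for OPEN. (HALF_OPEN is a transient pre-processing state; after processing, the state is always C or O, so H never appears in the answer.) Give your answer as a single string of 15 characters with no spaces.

Answer: CCCCCCCCCCCCCCC

Derivation:
State after each event:
  event#1 t=0s outcome=F: state=CLOSED
  event#2 t=4s outcome=F: state=CLOSED
  event#3 t=7s outcome=F: state=CLOSED
  event#4 t=9s outcome=S: state=CLOSED
  event#5 t=11s outcome=F: state=CLOSED
  event#6 t=15s outcome=S: state=CLOSED
  event#7 t=17s outcome=S: state=CLOSED
  event#8 t=21s outcome=F: state=CLOSED
  event#9 t=22s outcome=S: state=CLOSED
  event#10 t=24s outcome=F: state=CLOSED
  event#11 t=27s outcome=S: state=CLOSED
  event#12 t=28s outcome=S: state=CLOSED
  event#13 t=30s outcome=S: state=CLOSED
  event#14 t=33s outcome=S: state=CLOSED
  event#15 t=34s outcome=S: state=CLOSED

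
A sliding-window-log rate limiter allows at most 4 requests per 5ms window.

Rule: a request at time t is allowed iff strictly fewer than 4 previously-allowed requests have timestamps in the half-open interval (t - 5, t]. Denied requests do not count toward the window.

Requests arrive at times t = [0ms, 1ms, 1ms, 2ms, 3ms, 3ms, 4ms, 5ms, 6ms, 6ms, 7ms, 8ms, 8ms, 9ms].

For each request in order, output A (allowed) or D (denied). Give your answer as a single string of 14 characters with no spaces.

Tracking allowed requests in the window:
  req#1 t=0ms: ALLOW
  req#2 t=1ms: ALLOW
  req#3 t=1ms: ALLOW
  req#4 t=2ms: ALLOW
  req#5 t=3ms: DENY
  req#6 t=3ms: DENY
  req#7 t=4ms: DENY
  req#8 t=5ms: ALLOW
  req#9 t=6ms: ALLOW
  req#10 t=6ms: ALLOW
  req#11 t=7ms: ALLOW
  req#12 t=8ms: DENY
  req#13 t=8ms: DENY
  req#14 t=9ms: DENY

Answer: AAAADDDAAAADDD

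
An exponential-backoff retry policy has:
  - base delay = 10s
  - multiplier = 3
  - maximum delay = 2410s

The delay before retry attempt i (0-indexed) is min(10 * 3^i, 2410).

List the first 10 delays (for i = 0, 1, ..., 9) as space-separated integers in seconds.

Computing each delay:
  i=0: min(10*3^0, 2410) = 10
  i=1: min(10*3^1, 2410) = 30
  i=2: min(10*3^2, 2410) = 90
  i=3: min(10*3^3, 2410) = 270
  i=4: min(10*3^4, 2410) = 810
  i=5: min(10*3^5, 2410) = 2410
  i=6: min(10*3^6, 2410) = 2410
  i=7: min(10*3^7, 2410) = 2410
  i=8: min(10*3^8, 2410) = 2410
  i=9: min(10*3^9, 2410) = 2410

Answer: 10 30 90 270 810 2410 2410 2410 2410 2410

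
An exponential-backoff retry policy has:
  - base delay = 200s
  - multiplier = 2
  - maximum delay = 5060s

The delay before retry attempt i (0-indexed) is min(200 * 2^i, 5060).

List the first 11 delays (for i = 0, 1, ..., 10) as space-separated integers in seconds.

Computing each delay:
  i=0: min(200*2^0, 5060) = 200
  i=1: min(200*2^1, 5060) = 400
  i=2: min(200*2^2, 5060) = 800
  i=3: min(200*2^3, 5060) = 1600
  i=4: min(200*2^4, 5060) = 3200
  i=5: min(200*2^5, 5060) = 5060
  i=6: min(200*2^6, 5060) = 5060
  i=7: min(200*2^7, 5060) = 5060
  i=8: min(200*2^8, 5060) = 5060
  i=9: min(200*2^9, 5060) = 5060
  i=10: min(200*2^10, 5060) = 5060

Answer: 200 400 800 1600 3200 5060 5060 5060 5060 5060 5060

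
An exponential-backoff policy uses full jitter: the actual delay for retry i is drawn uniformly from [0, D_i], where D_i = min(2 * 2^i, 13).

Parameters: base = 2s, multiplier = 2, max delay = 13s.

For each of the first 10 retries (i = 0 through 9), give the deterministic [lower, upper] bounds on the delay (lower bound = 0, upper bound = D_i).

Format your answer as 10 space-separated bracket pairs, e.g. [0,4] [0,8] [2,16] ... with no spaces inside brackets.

Computing bounds per retry:
  i=0: D_i=min(2*2^0,13)=2, bounds=[0,2]
  i=1: D_i=min(2*2^1,13)=4, bounds=[0,4]
  i=2: D_i=min(2*2^2,13)=8, bounds=[0,8]
  i=3: D_i=min(2*2^3,13)=13, bounds=[0,13]
  i=4: D_i=min(2*2^4,13)=13, bounds=[0,13]
  i=5: D_i=min(2*2^5,13)=13, bounds=[0,13]
  i=6: D_i=min(2*2^6,13)=13, bounds=[0,13]
  i=7: D_i=min(2*2^7,13)=13, bounds=[0,13]
  i=8: D_i=min(2*2^8,13)=13, bounds=[0,13]
  i=9: D_i=min(2*2^9,13)=13, bounds=[0,13]

Answer: [0,2] [0,4] [0,8] [0,13] [0,13] [0,13] [0,13] [0,13] [0,13] [0,13]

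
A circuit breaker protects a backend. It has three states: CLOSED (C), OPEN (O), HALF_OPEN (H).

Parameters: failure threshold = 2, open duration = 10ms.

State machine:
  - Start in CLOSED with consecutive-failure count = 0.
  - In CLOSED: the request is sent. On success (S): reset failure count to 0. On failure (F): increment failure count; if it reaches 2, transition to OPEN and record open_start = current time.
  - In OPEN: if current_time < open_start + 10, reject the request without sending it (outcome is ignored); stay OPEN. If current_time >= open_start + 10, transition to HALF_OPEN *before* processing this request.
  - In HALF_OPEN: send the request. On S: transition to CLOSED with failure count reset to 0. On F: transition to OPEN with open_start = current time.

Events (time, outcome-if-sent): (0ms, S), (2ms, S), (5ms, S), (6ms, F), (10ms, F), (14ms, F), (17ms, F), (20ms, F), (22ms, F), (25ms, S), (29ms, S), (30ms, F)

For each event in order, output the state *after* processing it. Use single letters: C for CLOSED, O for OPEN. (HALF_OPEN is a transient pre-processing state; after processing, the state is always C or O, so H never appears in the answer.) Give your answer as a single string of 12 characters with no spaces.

Answer: CCCCOOOOOOOO

Derivation:
State after each event:
  event#1 t=0ms outcome=S: state=CLOSED
  event#2 t=2ms outcome=S: state=CLOSED
  event#3 t=5ms outcome=S: state=CLOSED
  event#4 t=6ms outcome=F: state=CLOSED
  event#5 t=10ms outcome=F: state=OPEN
  event#6 t=14ms outcome=F: state=OPEN
  event#7 t=17ms outcome=F: state=OPEN
  event#8 t=20ms outcome=F: state=OPEN
  event#9 t=22ms outcome=F: state=OPEN
  event#10 t=25ms outcome=S: state=OPEN
  event#11 t=29ms outcome=S: state=OPEN
  event#12 t=30ms outcome=F: state=OPEN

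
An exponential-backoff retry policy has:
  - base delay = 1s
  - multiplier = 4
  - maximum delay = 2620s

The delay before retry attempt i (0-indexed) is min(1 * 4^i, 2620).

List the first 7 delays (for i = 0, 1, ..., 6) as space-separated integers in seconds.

Answer: 1 4 16 64 256 1024 2620

Derivation:
Computing each delay:
  i=0: min(1*4^0, 2620) = 1
  i=1: min(1*4^1, 2620) = 4
  i=2: min(1*4^2, 2620) = 16
  i=3: min(1*4^3, 2620) = 64
  i=4: min(1*4^4, 2620) = 256
  i=5: min(1*4^5, 2620) = 1024
  i=6: min(1*4^6, 2620) = 2620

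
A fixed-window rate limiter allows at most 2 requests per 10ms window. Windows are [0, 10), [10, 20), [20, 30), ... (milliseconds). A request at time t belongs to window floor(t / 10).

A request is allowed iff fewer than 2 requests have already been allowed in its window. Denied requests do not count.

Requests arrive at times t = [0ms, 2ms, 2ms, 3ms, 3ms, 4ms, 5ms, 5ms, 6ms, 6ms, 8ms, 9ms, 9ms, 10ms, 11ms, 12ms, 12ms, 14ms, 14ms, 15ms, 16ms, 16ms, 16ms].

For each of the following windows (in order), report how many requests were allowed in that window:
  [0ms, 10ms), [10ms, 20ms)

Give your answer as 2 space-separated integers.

Processing requests:
  req#1 t=0ms (window 0): ALLOW
  req#2 t=2ms (window 0): ALLOW
  req#3 t=2ms (window 0): DENY
  req#4 t=3ms (window 0): DENY
  req#5 t=3ms (window 0): DENY
  req#6 t=4ms (window 0): DENY
  req#7 t=5ms (window 0): DENY
  req#8 t=5ms (window 0): DENY
  req#9 t=6ms (window 0): DENY
  req#10 t=6ms (window 0): DENY
  req#11 t=8ms (window 0): DENY
  req#12 t=9ms (window 0): DENY
  req#13 t=9ms (window 0): DENY
  req#14 t=10ms (window 1): ALLOW
  req#15 t=11ms (window 1): ALLOW
  req#16 t=12ms (window 1): DENY
  req#17 t=12ms (window 1): DENY
  req#18 t=14ms (window 1): DENY
  req#19 t=14ms (window 1): DENY
  req#20 t=15ms (window 1): DENY
  req#21 t=16ms (window 1): DENY
  req#22 t=16ms (window 1): DENY
  req#23 t=16ms (window 1): DENY

Allowed counts by window: 2 2

Answer: 2 2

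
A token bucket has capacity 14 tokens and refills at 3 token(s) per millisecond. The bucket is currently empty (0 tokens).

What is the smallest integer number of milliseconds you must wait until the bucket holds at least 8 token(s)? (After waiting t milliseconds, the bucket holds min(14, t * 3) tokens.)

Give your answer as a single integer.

Need t * 3 >= 8, so t >= 8/3.
Smallest integer t = ceil(8/3) = 3.

Answer: 3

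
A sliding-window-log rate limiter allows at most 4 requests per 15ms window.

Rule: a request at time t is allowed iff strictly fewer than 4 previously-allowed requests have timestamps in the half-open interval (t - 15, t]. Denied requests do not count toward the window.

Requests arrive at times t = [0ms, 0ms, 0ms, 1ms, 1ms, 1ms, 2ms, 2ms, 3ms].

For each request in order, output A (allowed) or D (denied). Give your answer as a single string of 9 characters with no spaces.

Answer: AAAADDDDD

Derivation:
Tracking allowed requests in the window:
  req#1 t=0ms: ALLOW
  req#2 t=0ms: ALLOW
  req#3 t=0ms: ALLOW
  req#4 t=1ms: ALLOW
  req#5 t=1ms: DENY
  req#6 t=1ms: DENY
  req#7 t=2ms: DENY
  req#8 t=2ms: DENY
  req#9 t=3ms: DENY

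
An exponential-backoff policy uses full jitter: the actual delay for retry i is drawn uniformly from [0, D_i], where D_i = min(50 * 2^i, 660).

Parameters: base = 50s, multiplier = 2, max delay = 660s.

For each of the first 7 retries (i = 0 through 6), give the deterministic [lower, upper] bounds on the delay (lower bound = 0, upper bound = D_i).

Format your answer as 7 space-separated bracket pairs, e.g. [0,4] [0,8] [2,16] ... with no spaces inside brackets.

Answer: [0,50] [0,100] [0,200] [0,400] [0,660] [0,660] [0,660]

Derivation:
Computing bounds per retry:
  i=0: D_i=min(50*2^0,660)=50, bounds=[0,50]
  i=1: D_i=min(50*2^1,660)=100, bounds=[0,100]
  i=2: D_i=min(50*2^2,660)=200, bounds=[0,200]
  i=3: D_i=min(50*2^3,660)=400, bounds=[0,400]
  i=4: D_i=min(50*2^4,660)=660, bounds=[0,660]
  i=5: D_i=min(50*2^5,660)=660, bounds=[0,660]
  i=6: D_i=min(50*2^6,660)=660, bounds=[0,660]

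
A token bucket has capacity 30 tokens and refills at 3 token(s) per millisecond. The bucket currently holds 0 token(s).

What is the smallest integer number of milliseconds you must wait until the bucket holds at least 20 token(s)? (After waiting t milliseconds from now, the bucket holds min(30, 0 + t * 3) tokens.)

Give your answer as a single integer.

Answer: 7

Derivation:
Need 0 + t * 3 >= 20, so t >= 20/3.
Smallest integer t = ceil(20/3) = 7.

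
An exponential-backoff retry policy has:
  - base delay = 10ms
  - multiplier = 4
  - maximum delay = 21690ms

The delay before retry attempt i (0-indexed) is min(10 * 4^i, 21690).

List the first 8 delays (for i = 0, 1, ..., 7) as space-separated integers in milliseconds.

Answer: 10 40 160 640 2560 10240 21690 21690

Derivation:
Computing each delay:
  i=0: min(10*4^0, 21690) = 10
  i=1: min(10*4^1, 21690) = 40
  i=2: min(10*4^2, 21690) = 160
  i=3: min(10*4^3, 21690) = 640
  i=4: min(10*4^4, 21690) = 2560
  i=5: min(10*4^5, 21690) = 10240
  i=6: min(10*4^6, 21690) = 21690
  i=7: min(10*4^7, 21690) = 21690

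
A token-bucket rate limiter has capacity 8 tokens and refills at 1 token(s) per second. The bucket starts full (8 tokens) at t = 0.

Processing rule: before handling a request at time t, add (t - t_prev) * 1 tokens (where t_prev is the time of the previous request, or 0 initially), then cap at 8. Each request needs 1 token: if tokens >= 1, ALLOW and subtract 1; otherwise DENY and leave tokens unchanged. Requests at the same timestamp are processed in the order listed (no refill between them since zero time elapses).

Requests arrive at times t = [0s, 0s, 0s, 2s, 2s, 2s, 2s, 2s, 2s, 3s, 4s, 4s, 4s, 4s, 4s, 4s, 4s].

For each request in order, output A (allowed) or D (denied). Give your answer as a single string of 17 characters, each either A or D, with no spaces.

Simulating step by step:
  req#1 t=0s: ALLOW
  req#2 t=0s: ALLOW
  req#3 t=0s: ALLOW
  req#4 t=2s: ALLOW
  req#5 t=2s: ALLOW
  req#6 t=2s: ALLOW
  req#7 t=2s: ALLOW
  req#8 t=2s: ALLOW
  req#9 t=2s: ALLOW
  req#10 t=3s: ALLOW
  req#11 t=4s: ALLOW
  req#12 t=4s: ALLOW
  req#13 t=4s: DENY
  req#14 t=4s: DENY
  req#15 t=4s: DENY
  req#16 t=4s: DENY
  req#17 t=4s: DENY

Answer: AAAAAAAAAAAADDDDD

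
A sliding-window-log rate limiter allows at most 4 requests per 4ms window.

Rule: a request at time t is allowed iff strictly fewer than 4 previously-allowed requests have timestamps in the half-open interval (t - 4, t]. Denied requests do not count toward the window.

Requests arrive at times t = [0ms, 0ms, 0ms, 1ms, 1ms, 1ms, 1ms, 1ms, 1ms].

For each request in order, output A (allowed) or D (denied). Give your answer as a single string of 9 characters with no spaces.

Answer: AAAADDDDD

Derivation:
Tracking allowed requests in the window:
  req#1 t=0ms: ALLOW
  req#2 t=0ms: ALLOW
  req#3 t=0ms: ALLOW
  req#4 t=1ms: ALLOW
  req#5 t=1ms: DENY
  req#6 t=1ms: DENY
  req#7 t=1ms: DENY
  req#8 t=1ms: DENY
  req#9 t=1ms: DENY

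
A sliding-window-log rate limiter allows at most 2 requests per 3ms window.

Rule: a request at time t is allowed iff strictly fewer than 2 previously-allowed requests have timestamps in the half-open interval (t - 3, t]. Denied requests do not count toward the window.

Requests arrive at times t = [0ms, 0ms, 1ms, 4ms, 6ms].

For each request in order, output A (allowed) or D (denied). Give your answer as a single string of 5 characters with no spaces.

Answer: AADAA

Derivation:
Tracking allowed requests in the window:
  req#1 t=0ms: ALLOW
  req#2 t=0ms: ALLOW
  req#3 t=1ms: DENY
  req#4 t=4ms: ALLOW
  req#5 t=6ms: ALLOW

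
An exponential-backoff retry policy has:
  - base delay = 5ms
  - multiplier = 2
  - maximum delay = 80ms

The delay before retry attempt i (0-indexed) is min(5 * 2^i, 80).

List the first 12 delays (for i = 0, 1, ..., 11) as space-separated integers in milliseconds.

Computing each delay:
  i=0: min(5*2^0, 80) = 5
  i=1: min(5*2^1, 80) = 10
  i=2: min(5*2^2, 80) = 20
  i=3: min(5*2^3, 80) = 40
  i=4: min(5*2^4, 80) = 80
  i=5: min(5*2^5, 80) = 80
  i=6: min(5*2^6, 80) = 80
  i=7: min(5*2^7, 80) = 80
  i=8: min(5*2^8, 80) = 80
  i=9: min(5*2^9, 80) = 80
  i=10: min(5*2^10, 80) = 80
  i=11: min(5*2^11, 80) = 80

Answer: 5 10 20 40 80 80 80 80 80 80 80 80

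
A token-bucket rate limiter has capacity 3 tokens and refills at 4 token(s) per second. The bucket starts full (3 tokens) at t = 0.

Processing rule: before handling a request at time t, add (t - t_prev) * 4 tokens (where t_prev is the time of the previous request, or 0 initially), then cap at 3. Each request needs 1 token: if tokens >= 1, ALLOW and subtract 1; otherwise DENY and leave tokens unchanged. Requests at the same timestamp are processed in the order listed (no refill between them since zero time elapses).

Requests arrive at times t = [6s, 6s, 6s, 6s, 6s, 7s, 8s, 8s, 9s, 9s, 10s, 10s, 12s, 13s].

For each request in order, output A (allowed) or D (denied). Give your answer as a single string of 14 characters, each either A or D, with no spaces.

Simulating step by step:
  req#1 t=6s: ALLOW
  req#2 t=6s: ALLOW
  req#3 t=6s: ALLOW
  req#4 t=6s: DENY
  req#5 t=6s: DENY
  req#6 t=7s: ALLOW
  req#7 t=8s: ALLOW
  req#8 t=8s: ALLOW
  req#9 t=9s: ALLOW
  req#10 t=9s: ALLOW
  req#11 t=10s: ALLOW
  req#12 t=10s: ALLOW
  req#13 t=12s: ALLOW
  req#14 t=13s: ALLOW

Answer: AAADDAAAAAAAAA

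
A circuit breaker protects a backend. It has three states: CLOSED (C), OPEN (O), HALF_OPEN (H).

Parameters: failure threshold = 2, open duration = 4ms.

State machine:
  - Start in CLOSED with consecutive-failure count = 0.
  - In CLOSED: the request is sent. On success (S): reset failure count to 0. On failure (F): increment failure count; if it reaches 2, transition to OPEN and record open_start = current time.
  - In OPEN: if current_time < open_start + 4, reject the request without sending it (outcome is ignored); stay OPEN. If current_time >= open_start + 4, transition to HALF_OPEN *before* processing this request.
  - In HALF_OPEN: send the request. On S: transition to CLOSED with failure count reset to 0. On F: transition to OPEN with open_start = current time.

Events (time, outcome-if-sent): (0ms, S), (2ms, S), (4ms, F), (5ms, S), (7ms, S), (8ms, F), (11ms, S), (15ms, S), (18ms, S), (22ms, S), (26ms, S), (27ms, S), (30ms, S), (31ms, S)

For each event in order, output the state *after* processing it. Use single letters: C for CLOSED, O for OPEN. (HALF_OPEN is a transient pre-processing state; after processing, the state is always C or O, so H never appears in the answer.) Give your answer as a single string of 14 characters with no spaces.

Answer: CCCCCCCCCCCCCC

Derivation:
State after each event:
  event#1 t=0ms outcome=S: state=CLOSED
  event#2 t=2ms outcome=S: state=CLOSED
  event#3 t=4ms outcome=F: state=CLOSED
  event#4 t=5ms outcome=S: state=CLOSED
  event#5 t=7ms outcome=S: state=CLOSED
  event#6 t=8ms outcome=F: state=CLOSED
  event#7 t=11ms outcome=S: state=CLOSED
  event#8 t=15ms outcome=S: state=CLOSED
  event#9 t=18ms outcome=S: state=CLOSED
  event#10 t=22ms outcome=S: state=CLOSED
  event#11 t=26ms outcome=S: state=CLOSED
  event#12 t=27ms outcome=S: state=CLOSED
  event#13 t=30ms outcome=S: state=CLOSED
  event#14 t=31ms outcome=S: state=CLOSED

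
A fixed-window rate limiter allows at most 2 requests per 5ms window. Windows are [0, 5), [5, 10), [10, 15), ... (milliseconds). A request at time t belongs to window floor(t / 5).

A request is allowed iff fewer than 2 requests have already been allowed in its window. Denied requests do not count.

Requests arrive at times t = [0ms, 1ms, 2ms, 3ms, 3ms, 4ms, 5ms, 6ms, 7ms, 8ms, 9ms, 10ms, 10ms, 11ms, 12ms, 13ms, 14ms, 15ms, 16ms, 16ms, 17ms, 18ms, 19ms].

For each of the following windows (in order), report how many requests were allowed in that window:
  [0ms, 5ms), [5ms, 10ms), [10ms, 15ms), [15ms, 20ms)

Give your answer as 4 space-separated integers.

Answer: 2 2 2 2

Derivation:
Processing requests:
  req#1 t=0ms (window 0): ALLOW
  req#2 t=1ms (window 0): ALLOW
  req#3 t=2ms (window 0): DENY
  req#4 t=3ms (window 0): DENY
  req#5 t=3ms (window 0): DENY
  req#6 t=4ms (window 0): DENY
  req#7 t=5ms (window 1): ALLOW
  req#8 t=6ms (window 1): ALLOW
  req#9 t=7ms (window 1): DENY
  req#10 t=8ms (window 1): DENY
  req#11 t=9ms (window 1): DENY
  req#12 t=10ms (window 2): ALLOW
  req#13 t=10ms (window 2): ALLOW
  req#14 t=11ms (window 2): DENY
  req#15 t=12ms (window 2): DENY
  req#16 t=13ms (window 2): DENY
  req#17 t=14ms (window 2): DENY
  req#18 t=15ms (window 3): ALLOW
  req#19 t=16ms (window 3): ALLOW
  req#20 t=16ms (window 3): DENY
  req#21 t=17ms (window 3): DENY
  req#22 t=18ms (window 3): DENY
  req#23 t=19ms (window 3): DENY

Allowed counts by window: 2 2 2 2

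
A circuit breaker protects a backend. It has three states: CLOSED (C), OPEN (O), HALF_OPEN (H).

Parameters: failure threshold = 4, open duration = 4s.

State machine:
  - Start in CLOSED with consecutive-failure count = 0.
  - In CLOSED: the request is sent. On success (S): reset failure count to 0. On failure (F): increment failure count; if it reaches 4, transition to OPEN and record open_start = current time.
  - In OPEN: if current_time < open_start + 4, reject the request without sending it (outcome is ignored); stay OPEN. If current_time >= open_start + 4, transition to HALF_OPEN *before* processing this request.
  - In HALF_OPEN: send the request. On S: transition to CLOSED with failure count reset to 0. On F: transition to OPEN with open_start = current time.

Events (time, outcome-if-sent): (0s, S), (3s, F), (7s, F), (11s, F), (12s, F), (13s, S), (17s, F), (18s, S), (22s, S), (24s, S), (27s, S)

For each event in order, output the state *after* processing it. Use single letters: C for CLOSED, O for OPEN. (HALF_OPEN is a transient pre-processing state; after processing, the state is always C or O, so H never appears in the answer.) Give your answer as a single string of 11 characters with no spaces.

Answer: CCCCOOOOCCC

Derivation:
State after each event:
  event#1 t=0s outcome=S: state=CLOSED
  event#2 t=3s outcome=F: state=CLOSED
  event#3 t=7s outcome=F: state=CLOSED
  event#4 t=11s outcome=F: state=CLOSED
  event#5 t=12s outcome=F: state=OPEN
  event#6 t=13s outcome=S: state=OPEN
  event#7 t=17s outcome=F: state=OPEN
  event#8 t=18s outcome=S: state=OPEN
  event#9 t=22s outcome=S: state=CLOSED
  event#10 t=24s outcome=S: state=CLOSED
  event#11 t=27s outcome=S: state=CLOSED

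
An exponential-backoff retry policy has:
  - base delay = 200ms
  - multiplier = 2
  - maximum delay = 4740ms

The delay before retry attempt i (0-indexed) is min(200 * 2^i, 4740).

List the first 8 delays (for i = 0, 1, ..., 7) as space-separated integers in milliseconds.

Answer: 200 400 800 1600 3200 4740 4740 4740

Derivation:
Computing each delay:
  i=0: min(200*2^0, 4740) = 200
  i=1: min(200*2^1, 4740) = 400
  i=2: min(200*2^2, 4740) = 800
  i=3: min(200*2^3, 4740) = 1600
  i=4: min(200*2^4, 4740) = 3200
  i=5: min(200*2^5, 4740) = 4740
  i=6: min(200*2^6, 4740) = 4740
  i=7: min(200*2^7, 4740) = 4740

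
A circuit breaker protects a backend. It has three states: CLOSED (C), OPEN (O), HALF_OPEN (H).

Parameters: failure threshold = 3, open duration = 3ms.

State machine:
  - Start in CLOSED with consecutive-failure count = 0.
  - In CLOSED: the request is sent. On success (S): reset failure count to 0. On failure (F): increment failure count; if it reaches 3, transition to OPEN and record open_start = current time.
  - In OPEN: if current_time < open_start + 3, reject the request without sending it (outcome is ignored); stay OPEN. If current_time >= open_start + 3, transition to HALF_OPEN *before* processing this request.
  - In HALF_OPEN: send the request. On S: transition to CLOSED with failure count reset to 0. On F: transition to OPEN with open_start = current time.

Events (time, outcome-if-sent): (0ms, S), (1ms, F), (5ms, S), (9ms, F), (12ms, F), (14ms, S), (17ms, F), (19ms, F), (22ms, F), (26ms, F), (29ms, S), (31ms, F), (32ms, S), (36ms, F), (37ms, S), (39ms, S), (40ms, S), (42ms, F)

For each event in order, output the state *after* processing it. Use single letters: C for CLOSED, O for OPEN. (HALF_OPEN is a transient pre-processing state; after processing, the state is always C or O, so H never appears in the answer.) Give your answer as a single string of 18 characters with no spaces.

State after each event:
  event#1 t=0ms outcome=S: state=CLOSED
  event#2 t=1ms outcome=F: state=CLOSED
  event#3 t=5ms outcome=S: state=CLOSED
  event#4 t=9ms outcome=F: state=CLOSED
  event#5 t=12ms outcome=F: state=CLOSED
  event#6 t=14ms outcome=S: state=CLOSED
  event#7 t=17ms outcome=F: state=CLOSED
  event#8 t=19ms outcome=F: state=CLOSED
  event#9 t=22ms outcome=F: state=OPEN
  event#10 t=26ms outcome=F: state=OPEN
  event#11 t=29ms outcome=S: state=CLOSED
  event#12 t=31ms outcome=F: state=CLOSED
  event#13 t=32ms outcome=S: state=CLOSED
  event#14 t=36ms outcome=F: state=CLOSED
  event#15 t=37ms outcome=S: state=CLOSED
  event#16 t=39ms outcome=S: state=CLOSED
  event#17 t=40ms outcome=S: state=CLOSED
  event#18 t=42ms outcome=F: state=CLOSED

Answer: CCCCCCCCOOCCCCCCCC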